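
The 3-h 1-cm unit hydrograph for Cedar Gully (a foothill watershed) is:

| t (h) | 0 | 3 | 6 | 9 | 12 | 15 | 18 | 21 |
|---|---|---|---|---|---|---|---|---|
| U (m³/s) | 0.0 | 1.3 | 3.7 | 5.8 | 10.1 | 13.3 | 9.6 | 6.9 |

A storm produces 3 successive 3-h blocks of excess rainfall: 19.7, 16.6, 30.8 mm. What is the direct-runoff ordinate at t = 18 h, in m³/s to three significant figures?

Q ≈ 72.1 m³/s

By discrete convolution, Q_j = Σ (P_i / 10 mm) · U_{j−i}.
At t = 18 h (j=6): Q = (19.7/10)·9.6 + (16.6/10)·13.3 + (30.8/10)·10.1 = 72.1 m³/s.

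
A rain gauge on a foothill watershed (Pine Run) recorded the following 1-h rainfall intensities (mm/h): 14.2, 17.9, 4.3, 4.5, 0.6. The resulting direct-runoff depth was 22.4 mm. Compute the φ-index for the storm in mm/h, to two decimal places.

φ ≈ 4.85 mm/h

Only the 2 blocks with intensity above φ contribute runoff: 14.2, 17.9 mm/h.
Σ(I−φ)·Δt = d  ⇒  (14.2+17.9 − 2φ)·1 = 22.4
φ = (32.10 − 22.4/1) / 2 = 4.85 mm/h.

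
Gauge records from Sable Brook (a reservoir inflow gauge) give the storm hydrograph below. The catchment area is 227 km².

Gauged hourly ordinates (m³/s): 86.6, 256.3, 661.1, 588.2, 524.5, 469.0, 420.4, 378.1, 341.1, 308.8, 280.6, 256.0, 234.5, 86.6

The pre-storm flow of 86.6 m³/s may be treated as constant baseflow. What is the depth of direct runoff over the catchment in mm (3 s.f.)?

d ≈ 58.4 mm

Direct runoff: 0.0, 169.7, 574.5, 501.6, 437.9, 382.4, 333.8, 291.5, 254.5, 222.2, 194.0, 169.4, 147.9, 0.0 m³/s; ΣQ_DR = 3679 m³/s.
V = ΣQ_DR · Δt = 3679 × 3600 s = 1.325 × 10^7 m³.
Over A = 227 km², depth = V / A = 58.4 mm.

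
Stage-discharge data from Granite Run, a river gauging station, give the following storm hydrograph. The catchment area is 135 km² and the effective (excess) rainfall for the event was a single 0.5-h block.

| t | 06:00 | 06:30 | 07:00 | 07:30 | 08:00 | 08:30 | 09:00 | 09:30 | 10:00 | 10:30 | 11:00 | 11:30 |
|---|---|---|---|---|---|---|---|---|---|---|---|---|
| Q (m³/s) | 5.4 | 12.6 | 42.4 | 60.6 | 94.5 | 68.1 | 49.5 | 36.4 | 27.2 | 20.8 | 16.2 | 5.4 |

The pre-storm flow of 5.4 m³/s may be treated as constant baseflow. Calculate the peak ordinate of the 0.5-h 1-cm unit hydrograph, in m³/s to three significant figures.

Direct runoff: 0.0, 7.2, 37.0, 55.2, 89.1, 62.7, 44.1, 31.0, 21.8, 15.4, 10.8, 0.0 m³/s; ΣQ_DR = 374.3 m³/s, peak = 89.1 m³/s.
Runoff depth d = ΣQ_DR·Δt / A = 374.3 × 1800 / (135 km²) = 4.991 mm.
The 1-cm UH is the DRH scaled by (10 mm)/d, so U_p = 89.1 × 10/4.991 = 179 m³/s.

U_p ≈ 179 m³/s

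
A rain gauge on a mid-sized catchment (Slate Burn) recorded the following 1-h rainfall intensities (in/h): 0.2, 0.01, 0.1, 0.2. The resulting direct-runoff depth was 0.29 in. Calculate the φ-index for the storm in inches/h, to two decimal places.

φ ≈ 0.07 in/h

Only the 3 blocks with intensity above φ contribute runoff: 0.2, 0.1, 0.2 in/h.
Σ(I−φ)·Δt = d  ⇒  (0.2+0.1+0.2 − 3φ)·1 = 0.29
φ = (0.5000 − 0.29/1) / 3 = 0.07 in/h.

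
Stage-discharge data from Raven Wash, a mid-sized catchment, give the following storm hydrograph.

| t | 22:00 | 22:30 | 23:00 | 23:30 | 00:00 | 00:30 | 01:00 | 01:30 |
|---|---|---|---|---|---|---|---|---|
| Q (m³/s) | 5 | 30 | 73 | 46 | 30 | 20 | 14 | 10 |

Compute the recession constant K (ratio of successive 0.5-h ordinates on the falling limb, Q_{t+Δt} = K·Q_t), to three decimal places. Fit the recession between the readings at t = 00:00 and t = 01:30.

Using the recession-limb readings at t = 00:00 and t = 01:30: Q falls from 30 to 10 m³/s over 3 intervals.
K = (Q₂/Q₁)^(1/3) = (10/30)^(1/3) = 0.693.

K ≈ 0.693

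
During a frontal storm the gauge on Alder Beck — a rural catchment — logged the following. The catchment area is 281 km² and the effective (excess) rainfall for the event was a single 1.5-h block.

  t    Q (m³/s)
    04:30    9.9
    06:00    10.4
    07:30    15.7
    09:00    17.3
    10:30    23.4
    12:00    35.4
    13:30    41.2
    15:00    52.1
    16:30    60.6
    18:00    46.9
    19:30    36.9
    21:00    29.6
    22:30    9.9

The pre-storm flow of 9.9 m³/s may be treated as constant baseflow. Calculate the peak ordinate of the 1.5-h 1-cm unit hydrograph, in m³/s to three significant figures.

U_p ≈ 101 m³/s

Direct runoff: 0.0, 0.5, 5.8, 7.4, 13.5, 25.5, 31.3, 42.2, 50.7, 37.0, 27.0, 19.7, 0.0 m³/s; ΣQ_DR = 260.6 m³/s, peak = 50.7 m³/s.
Runoff depth d = ΣQ_DR·Δt / A = 260.6 × 5400 / (281 km²) = 5.008 mm.
The 1-cm UH is the DRH scaled by (10 mm)/d, so U_p = 50.7 × 10/5.008 = 101 m³/s.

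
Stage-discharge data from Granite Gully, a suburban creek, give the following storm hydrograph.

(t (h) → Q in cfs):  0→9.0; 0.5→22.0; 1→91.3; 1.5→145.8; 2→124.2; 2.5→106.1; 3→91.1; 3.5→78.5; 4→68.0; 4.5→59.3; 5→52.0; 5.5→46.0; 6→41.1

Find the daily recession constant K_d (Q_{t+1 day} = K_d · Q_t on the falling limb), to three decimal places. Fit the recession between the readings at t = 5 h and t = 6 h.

Between t = 5 h and t = 6 h the flow falls from 52.0 to 41.1 cfs over 2×0.5 h = 1 h.
Per-interval ratio K = (41.1/52.0)^(1/2) = 0.8890; K_d = K^(24/0.5) = 0.004.

K_d ≈ 0.004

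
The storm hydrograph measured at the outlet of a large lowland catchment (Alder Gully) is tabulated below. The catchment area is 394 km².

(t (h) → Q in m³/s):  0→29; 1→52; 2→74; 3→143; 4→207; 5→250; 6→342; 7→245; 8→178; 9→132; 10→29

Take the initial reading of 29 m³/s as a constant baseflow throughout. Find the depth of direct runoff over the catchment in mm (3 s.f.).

Direct runoff: 0.0, 23.0, 45.0, 114.0, 178.0, 221.0, 313.0, 216.0, 149.0, 103.0, 0.0 m³/s; ΣQ_DR = 1362 m³/s.
V = ΣQ_DR · Δt = 1362 × 3600 s = 4.903 × 10^6 m³.
Over A = 394 km², depth = V / A = 12.4 mm.

d ≈ 12.4 mm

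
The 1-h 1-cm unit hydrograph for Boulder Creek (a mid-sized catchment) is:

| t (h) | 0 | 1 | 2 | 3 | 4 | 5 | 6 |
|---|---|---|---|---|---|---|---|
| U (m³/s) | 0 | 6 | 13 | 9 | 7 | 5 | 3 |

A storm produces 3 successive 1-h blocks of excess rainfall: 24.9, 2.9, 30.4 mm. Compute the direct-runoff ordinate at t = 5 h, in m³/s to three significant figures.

By discrete convolution, Q_j = Σ (P_i / 10 mm) · U_{j−i}.
At t = 5 h (j=5): Q = (24.9/10)·5 + (2.9/10)·7 + (30.4/10)·9 = 41.8 m³/s.

Q ≈ 41.8 m³/s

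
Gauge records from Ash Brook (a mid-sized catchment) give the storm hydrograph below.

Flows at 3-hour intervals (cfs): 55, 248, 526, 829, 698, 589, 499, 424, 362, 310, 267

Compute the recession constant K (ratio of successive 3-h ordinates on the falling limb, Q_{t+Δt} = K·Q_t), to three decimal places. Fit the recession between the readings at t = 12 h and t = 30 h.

K ≈ 0.852

Using the recession-limb readings at t = 12 h and t = 30 h: Q falls from 698 to 267 cfs over 6 intervals.
K = (Q₂/Q₁)^(1/6) = (267/698)^(1/6) = 0.852.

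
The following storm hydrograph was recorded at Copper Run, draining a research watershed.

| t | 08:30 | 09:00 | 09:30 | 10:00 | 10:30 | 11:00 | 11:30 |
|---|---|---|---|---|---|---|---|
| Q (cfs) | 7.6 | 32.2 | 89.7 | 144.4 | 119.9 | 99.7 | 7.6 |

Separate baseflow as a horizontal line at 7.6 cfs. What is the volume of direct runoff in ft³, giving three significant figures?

V ≈ 8.06 × 10^5 ft³

Direct-runoff ordinates (Q − Q_b): 0.0, 24.6, 82.1, 136.8, 112.3, 92.1, 0.0 cfs.
ΣQ_DR = 447.9 cfs.
With Δt = 0.5 h = 1800 s, V = ΣQ_DR · Δt = 447.9 × 1800 = 8.06 × 10^5 ft³.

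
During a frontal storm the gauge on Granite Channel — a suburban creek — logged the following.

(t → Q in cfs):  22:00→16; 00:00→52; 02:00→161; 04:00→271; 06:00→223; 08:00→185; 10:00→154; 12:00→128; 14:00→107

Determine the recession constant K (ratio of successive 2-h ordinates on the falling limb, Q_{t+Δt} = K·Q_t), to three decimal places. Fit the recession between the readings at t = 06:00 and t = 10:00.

K ≈ 0.831

Using the recession-limb readings at t = 06:00 and t = 10:00: Q falls from 223 to 154 cfs over 2 intervals.
K = (Q₂/Q₁)^(1/2) = (154/223)^(1/2) = 0.831.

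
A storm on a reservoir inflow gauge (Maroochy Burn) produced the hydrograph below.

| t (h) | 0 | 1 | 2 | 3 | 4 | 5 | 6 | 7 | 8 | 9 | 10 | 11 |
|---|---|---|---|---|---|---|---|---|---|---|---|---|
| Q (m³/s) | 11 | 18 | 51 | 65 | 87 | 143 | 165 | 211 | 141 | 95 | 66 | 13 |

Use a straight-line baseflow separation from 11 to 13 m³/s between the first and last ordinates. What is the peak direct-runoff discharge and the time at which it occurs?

Q_p = 198.73 m³/s at t = 7 h

Subtracting baseflow gives direct-runoff ordinates: 0.00, 6.82, 39.64, 53.45, 75.27, 131.09, 152.91, 198.73, 128.55, 82.36, 53.18, 0.00 m³/s.
The maximum is 198.73 m³/s, occurring at the reading for t = 7 h.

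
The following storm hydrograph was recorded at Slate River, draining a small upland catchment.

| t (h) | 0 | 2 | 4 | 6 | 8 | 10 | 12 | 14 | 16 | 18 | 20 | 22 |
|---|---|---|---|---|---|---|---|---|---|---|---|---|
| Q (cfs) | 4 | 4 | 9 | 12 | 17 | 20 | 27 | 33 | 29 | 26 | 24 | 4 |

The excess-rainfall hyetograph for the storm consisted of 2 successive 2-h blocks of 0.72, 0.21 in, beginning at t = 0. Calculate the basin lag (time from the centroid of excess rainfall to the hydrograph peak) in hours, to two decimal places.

t_L ≈ 12.55 h

Centroid of excess rainfall: t_c = Σ P_i·t̄_i / ΣP_i = 1.4516 h (block centres at 1, 3 h).
Hydrograph peak occurs at t = 14 h, so basin lag t_L = 14 − 1.4516 = 12.55 h.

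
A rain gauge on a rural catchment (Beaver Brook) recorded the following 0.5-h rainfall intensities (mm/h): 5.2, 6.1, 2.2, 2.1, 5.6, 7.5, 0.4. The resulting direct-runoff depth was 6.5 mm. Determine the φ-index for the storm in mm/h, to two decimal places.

Only the 4 blocks with intensity above φ contribute runoff: 5.2, 6.1, 5.6, 7.5 mm/h.
Σ(I−φ)·Δt = d  ⇒  (5.2+6.1+5.6+7.5 − 4φ)·0.5 = 6.5
φ = (24.40 − 6.5/0.5) / 4 = 2.85 mm/h.

φ ≈ 2.85 mm/h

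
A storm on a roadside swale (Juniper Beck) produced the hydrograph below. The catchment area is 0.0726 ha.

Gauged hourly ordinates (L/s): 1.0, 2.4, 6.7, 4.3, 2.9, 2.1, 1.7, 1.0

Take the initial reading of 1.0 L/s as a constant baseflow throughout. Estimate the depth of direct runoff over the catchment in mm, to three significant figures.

d ≈ 69.9 mm

Direct runoff: 0.0, 1.4, 5.7, 3.3, 1.9, 1.1, 0.7, 0.0 L/s; ΣQ_DR = 14.10 L/s.
V = ΣQ_DR · Δt = 14.10 × 3600 s = 50760 L.
Over A = 0.0726 ha, depth = V / A = 69.9 mm.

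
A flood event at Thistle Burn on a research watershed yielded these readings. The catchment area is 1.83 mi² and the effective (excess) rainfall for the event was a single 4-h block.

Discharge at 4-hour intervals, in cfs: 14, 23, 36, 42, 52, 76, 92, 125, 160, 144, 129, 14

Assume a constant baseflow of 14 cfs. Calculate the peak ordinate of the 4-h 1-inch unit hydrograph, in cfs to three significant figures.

U_p ≈ 58.3 cfs

Direct runoff: 0.0, 9.0, 22.0, 28.0, 38.0, 62.0, 78.0, 111.0, 146.0, 130.0, 115.0, 0.0 cfs; ΣQ_DR = 739.0 cfs, peak = 146.0 cfs.
Runoff depth d = ΣQ_DR·Δt / A = 739.0 × 14400 / (1.83 mi²) = 2.503 in.
The 1-inch UH is the DRH scaled by (1 in)/d, so U_p = 146.0 × 1/2.503 = 58.3 cfs.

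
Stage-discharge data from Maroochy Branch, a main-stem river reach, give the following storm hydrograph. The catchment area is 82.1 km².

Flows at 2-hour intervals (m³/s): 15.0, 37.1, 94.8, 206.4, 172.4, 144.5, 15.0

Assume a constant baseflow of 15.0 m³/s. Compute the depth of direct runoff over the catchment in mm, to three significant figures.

Direct runoff: 0.0, 22.1, 79.8, 191.4, 157.4, 129.5, 0.0 m³/s; ΣQ_DR = 580.2 m³/s.
V = ΣQ_DR · Δt = 580.2 × 7200 s = 4.177 × 10^6 m³.
Over A = 82.1 km², depth = V / A = 50.9 mm.

d ≈ 50.9 mm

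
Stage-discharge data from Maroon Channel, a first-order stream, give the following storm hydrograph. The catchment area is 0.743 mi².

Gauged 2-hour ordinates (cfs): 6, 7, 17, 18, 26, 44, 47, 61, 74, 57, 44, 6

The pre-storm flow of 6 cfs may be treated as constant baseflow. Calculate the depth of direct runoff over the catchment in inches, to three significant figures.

d ≈ 1.40 in

Direct runoff: 0.0, 1.0, 11.0, 12.0, 20.0, 38.0, 41.0, 55.0, 68.0, 51.0, 38.0, 0.0 cfs; ΣQ_DR = 335.0 cfs.
V = ΣQ_DR · Δt = 335.0 × 7200 s = 2.412 × 10^6 ft³.
Over A = 0.743 mi², depth = V / A = 1.40 in.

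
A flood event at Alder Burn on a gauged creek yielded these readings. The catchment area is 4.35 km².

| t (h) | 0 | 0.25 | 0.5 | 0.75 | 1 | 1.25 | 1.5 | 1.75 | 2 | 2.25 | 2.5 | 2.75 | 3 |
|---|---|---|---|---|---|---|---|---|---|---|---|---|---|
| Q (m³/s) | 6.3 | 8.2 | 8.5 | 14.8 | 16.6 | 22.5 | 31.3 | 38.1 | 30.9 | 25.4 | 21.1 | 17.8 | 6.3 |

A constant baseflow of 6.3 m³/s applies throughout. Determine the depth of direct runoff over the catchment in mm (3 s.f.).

d ≈ 34.3 mm

Direct runoff: 0.0, 1.9, 2.2, 8.5, 10.3, 16.2, 25.0, 31.8, 24.6, 19.1, 14.8, 11.5, 0.0 m³/s; ΣQ_DR = 165.9 m³/s.
V = ΣQ_DR · Δt = 165.9 × 900 s = 1.493 × 10^5 m³.
Over A = 4.35 km², depth = V / A = 34.3 mm.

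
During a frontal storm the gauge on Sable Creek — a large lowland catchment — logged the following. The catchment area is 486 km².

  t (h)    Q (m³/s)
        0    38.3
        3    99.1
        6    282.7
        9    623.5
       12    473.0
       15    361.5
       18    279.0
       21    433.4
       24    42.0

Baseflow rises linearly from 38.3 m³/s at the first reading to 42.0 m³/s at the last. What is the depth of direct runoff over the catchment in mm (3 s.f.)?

d ≈ 50.5 mm

Direct runoff: 0.00, 60.34, 243.47, 583.81, 432.85, 320.89, 237.93, 391.86, 0.00 m³/s; ΣQ_DR = 2271 m³/s.
V = ΣQ_DR · Δt = 2271 × 10800 s = 2.453 × 10^7 m³.
Over A = 486 km², depth = V / A = 50.5 mm.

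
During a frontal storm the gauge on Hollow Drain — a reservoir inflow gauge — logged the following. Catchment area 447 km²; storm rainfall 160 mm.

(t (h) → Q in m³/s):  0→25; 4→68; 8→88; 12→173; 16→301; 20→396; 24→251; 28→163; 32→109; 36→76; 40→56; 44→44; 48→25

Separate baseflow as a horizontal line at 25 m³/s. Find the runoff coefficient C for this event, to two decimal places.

C ≈ 0.29

ΣQ_DR = 1450 m³/s; V = ΣQ_DR·Δt = 2.088 × 10^7 m³.
Runoff depth d = V / A = 46.71 mm.
C = d / P = 46.71 / 160 = 0.29.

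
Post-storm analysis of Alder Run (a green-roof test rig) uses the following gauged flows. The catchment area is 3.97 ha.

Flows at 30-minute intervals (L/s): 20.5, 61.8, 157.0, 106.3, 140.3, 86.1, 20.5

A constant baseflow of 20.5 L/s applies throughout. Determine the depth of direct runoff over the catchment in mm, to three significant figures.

d ≈ 20.4 mm

Direct runoff: 0.0, 41.3, 136.5, 85.8, 119.8, 65.6, 0.0 L/s; ΣQ_DR = 449.0 L/s.
V = ΣQ_DR · Δt = 449.0 × 1800 s = 8.082 × 10^5 L.
Over A = 3.97 ha, depth = V / A = 20.4 mm.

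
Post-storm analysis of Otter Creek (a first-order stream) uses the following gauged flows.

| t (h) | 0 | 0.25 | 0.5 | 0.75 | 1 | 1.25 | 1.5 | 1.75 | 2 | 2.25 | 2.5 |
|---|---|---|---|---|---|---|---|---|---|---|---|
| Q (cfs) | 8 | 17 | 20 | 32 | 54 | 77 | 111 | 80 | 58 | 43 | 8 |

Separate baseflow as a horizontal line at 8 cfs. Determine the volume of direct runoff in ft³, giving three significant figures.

V ≈ 3.78 × 10^5 ft³

Direct-runoff ordinates (Q − Q_b): 0.0, 9.0, 12.0, 24.0, 46.0, 69.0, 103.0, 72.0, 50.0, 35.0, 0.0 cfs.
ΣQ_DR = 420.0 cfs.
With Δt = 0.25 h = 900 s, V = ΣQ_DR · Δt = 420.0 × 900 = 3.78 × 10^5 ft³.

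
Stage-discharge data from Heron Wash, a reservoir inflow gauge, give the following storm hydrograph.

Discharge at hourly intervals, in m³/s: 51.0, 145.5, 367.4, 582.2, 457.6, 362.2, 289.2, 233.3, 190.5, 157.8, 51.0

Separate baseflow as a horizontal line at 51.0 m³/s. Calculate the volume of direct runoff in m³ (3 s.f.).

V ≈ 8.38 × 10^6 m³

Direct-runoff ordinates (Q − Q_b): 0.0, 94.5, 316.4, 531.2, 406.6, 311.2, 238.2, 182.3, 139.5, 106.8, 0.0 m³/s.
ΣQ_DR = 2327 m³/s.
With Δt = 1 h = 3600 s, V = ΣQ_DR · Δt = 2327 × 3600 = 8.38 × 10^6 m³.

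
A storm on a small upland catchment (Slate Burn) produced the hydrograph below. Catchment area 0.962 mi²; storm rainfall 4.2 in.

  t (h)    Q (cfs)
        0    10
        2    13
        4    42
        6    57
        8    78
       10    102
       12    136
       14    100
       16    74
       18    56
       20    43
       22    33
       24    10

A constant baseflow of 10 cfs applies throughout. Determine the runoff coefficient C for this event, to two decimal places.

ΣQ_DR = 624.0 cfs; V = ΣQ_DR·Δt = 4.493 × 10^6 ft³.
Runoff depth d = V / A = 2.010 in.
C = d / P = 2.010 / 4.2 = 0.48.

C ≈ 0.48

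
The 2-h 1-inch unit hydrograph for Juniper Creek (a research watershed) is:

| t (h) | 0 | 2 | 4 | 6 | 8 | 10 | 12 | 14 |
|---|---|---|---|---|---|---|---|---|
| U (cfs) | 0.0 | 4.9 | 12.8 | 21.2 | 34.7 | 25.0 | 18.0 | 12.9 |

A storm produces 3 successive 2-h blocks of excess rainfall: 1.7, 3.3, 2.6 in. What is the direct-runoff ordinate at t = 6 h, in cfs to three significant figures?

Q ≈ 91.0 cfs

By discrete convolution, Q_j = Σ (P_i / 1 in) · U_{j−i}.
At t = 6 h (j=3): Q = (1.7/1)·21.2 + (3.3/1)·12.8 + (2.6/1)·4.9 = 91.0 cfs.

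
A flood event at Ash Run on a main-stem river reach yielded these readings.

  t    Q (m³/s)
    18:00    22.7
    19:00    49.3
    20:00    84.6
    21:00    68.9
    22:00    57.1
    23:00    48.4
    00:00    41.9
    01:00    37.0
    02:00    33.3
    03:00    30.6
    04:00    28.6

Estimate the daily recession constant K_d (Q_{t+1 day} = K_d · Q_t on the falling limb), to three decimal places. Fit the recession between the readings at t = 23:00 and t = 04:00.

Between t = 23:00 and t = 04:00 the flow falls from 48.4 to 28.6 m³/s over 5×1 h = 5 h.
Per-interval ratio K = (28.6/48.4)^(1/5) = 0.9001; K_d = K^(24/1) = 0.080.

K_d ≈ 0.080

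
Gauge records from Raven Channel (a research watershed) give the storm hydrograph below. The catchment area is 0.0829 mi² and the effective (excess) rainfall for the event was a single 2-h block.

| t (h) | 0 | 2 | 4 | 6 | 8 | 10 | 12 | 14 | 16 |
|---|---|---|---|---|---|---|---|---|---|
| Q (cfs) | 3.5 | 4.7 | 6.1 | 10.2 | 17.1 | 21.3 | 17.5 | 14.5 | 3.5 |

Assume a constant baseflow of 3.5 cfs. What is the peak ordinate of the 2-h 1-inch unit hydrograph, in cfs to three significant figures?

Direct runoff: 0.0, 1.2, 2.6, 6.7, 13.6, 17.8, 14.0, 11.0, 0.0 cfs; ΣQ_DR = 66.90 cfs, peak = 17.8 cfs.
Runoff depth d = ΣQ_DR·Δt / A = 66.90 × 7200 / (0.0829 mi²) = 2.501 in.
The 1-inch UH is the DRH scaled by (1 in)/d, so U_p = 17.8 × 1/2.501 = 7.12 cfs.

U_p ≈ 7.12 cfs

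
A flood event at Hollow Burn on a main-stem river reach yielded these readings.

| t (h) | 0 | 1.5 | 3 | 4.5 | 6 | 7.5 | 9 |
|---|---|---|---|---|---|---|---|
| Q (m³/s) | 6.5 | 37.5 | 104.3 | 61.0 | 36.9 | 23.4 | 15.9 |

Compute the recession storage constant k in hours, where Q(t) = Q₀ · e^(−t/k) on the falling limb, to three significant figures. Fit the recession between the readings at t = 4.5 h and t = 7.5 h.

On the falling limb, Q drops from 61.0 to 23.4 m³/s between t = 4.5 h and t = 7.5 h (Δt = 3 h).
k = −Δt / ln(Q₂/Q₁) = −3 / ln(23.4/61.0) = 3.13 h.

k ≈ 3.13 h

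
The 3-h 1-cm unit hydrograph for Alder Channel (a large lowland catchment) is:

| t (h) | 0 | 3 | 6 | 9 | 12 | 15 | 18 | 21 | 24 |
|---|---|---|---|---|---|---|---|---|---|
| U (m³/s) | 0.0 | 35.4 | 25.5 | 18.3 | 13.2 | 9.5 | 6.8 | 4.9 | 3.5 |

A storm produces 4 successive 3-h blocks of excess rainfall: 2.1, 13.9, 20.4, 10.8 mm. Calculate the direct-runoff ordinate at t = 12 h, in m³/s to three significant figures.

Q ≈ 118 m³/s

By discrete convolution, Q_j = Σ (P_i / 10 mm) · U_{j−i}.
At t = 12 h (j=4): Q = (2.1/10)·13.2 + (13.9/10)·18.3 + (20.4/10)·25.5 + (10.8/10)·35.4 = 118 m³/s.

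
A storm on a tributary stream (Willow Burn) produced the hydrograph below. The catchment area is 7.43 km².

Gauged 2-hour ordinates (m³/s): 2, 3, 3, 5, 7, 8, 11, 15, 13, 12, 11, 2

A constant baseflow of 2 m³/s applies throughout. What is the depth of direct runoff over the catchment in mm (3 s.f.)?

d ≈ 65.9 mm

Direct runoff: 0.0, 1.0, 1.0, 3.0, 5.0, 6.0, 9.0, 13.0, 11.0, 10.0, 9.0, 0.0 m³/s; ΣQ_DR = 68.00 m³/s.
V = ΣQ_DR · Δt = 68.00 × 7200 s = 4.896 × 10^5 m³.
Over A = 7.43 km², depth = V / A = 65.9 mm.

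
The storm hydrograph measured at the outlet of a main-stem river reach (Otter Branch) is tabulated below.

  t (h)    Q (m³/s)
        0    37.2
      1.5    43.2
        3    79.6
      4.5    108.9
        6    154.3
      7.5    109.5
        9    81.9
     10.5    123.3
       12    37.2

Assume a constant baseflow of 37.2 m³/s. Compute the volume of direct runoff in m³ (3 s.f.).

Direct-runoff ordinates (Q − Q_b): 0.0, 6.0, 42.4, 71.7, 117.1, 72.3, 44.7, 86.1, 0.0 m³/s.
ΣQ_DR = 440.3 m³/s.
With Δt = 1.5 h = 5400 s, V = ΣQ_DR · Δt = 440.3 × 5400 = 2.38 × 10^6 m³.

V ≈ 2.38 × 10^6 m³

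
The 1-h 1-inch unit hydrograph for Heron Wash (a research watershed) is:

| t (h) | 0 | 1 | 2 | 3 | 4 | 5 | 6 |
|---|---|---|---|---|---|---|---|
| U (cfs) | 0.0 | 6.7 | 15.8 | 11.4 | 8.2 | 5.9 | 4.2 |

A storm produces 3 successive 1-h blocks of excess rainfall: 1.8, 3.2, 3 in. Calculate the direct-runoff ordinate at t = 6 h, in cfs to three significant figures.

By discrete convolution, Q_j = Σ (P_i / 1 in) · U_{j−i}.
At t = 6 h (j=6): Q = (1.8/1)·4.2 + (3.2/1)·5.9 + (3/1)·8.2 = 51.0 cfs.

Q ≈ 51.0 cfs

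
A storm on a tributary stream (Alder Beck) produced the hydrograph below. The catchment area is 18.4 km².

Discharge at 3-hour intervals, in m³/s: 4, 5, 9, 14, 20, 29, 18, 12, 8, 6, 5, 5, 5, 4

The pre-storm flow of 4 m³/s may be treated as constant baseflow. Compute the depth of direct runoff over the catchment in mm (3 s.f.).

d ≈ 51.7 mm

Direct runoff: 0.0, 1.0, 5.0, 10.0, 16.0, 25.0, 14.0, 8.0, 4.0, 2.0, 1.0, 1.0, 1.0, 0.0 m³/s; ΣQ_DR = 88.00 m³/s.
V = ΣQ_DR · Δt = 88.00 × 10800 s = 9.504 × 10^5 m³.
Over A = 18.4 km², depth = V / A = 51.7 mm.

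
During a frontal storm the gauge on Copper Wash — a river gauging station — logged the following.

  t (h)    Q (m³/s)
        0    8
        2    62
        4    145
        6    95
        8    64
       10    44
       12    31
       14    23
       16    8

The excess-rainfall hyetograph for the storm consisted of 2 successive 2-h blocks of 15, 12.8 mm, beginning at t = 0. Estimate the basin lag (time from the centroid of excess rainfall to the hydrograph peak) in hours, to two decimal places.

t_L ≈ 2.08 h

Centroid of excess rainfall: t_c = Σ P_i·t̄_i / ΣP_i = 1.9209 h (block centres at 1, 3 h).
Hydrograph peak occurs at t = 4 h, so basin lag t_L = 4 − 1.9209 = 2.08 h.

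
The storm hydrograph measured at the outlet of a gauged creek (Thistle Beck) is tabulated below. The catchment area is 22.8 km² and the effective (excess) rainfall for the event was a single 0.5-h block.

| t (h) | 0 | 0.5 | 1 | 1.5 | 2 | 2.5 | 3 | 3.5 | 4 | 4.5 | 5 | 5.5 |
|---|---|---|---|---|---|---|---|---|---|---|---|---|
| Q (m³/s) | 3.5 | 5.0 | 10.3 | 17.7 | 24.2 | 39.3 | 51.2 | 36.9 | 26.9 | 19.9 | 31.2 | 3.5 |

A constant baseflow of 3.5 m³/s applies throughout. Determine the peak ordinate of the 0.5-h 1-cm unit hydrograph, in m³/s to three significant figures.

U_p ≈ 26.5 m³/s

Direct runoff: 0.0, 1.5, 6.8, 14.2, 20.7, 35.8, 47.7, 33.4, 23.4, 16.4, 27.7, 0.0 m³/s; ΣQ_DR = 227.6 m³/s, peak = 47.7 m³/s.
Runoff depth d = ΣQ_DR·Δt / A = 227.6 × 1800 / (22.8 km²) = 17.97 mm.
The 1-cm UH is the DRH scaled by (10 mm)/d, so U_p = 47.7 × 10/17.97 = 26.5 m³/s.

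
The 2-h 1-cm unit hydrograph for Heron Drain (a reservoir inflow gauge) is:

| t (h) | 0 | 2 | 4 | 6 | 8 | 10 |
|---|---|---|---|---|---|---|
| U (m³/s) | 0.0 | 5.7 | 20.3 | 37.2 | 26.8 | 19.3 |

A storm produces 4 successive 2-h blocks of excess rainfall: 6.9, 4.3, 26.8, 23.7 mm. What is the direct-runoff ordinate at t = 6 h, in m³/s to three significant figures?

Q ≈ 49.7 m³/s

By discrete convolution, Q_j = Σ (P_i / 10 mm) · U_{j−i}.
At t = 6 h (j=3): Q = (6.9/10)·37.2 + (4.3/10)·20.3 + (26.8/10)·5.7 + (23.7/10)·0.0 = 49.7 m³/s.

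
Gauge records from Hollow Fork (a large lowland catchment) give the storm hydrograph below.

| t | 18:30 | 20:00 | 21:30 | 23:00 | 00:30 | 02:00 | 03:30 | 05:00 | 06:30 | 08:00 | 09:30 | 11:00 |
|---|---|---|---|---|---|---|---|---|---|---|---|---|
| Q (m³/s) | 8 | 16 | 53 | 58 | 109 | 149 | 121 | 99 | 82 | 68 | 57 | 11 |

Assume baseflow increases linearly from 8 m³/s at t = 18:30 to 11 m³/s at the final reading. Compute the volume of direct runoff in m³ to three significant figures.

V ≈ 3.87 × 10^6 m³

Direct-runoff ordinates (Q − Q_b): 0.00, 7.73, 44.45, 49.18, 99.91, 139.64, 111.36, 89.09, 71.82, 57.55, 46.27, 0.00 m³/s.
ΣQ_DR = 717.0 m³/s.
With Δt = 1.5 h = 5400 s, V = ΣQ_DR · Δt = 717.0 × 5400 = 3.87 × 10^6 m³.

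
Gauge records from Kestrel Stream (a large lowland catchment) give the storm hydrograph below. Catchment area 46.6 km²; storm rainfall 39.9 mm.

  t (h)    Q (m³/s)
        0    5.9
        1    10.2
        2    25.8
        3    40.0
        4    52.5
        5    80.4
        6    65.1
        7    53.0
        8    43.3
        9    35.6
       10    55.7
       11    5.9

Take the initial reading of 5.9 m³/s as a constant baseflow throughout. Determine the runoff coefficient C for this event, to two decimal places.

C ≈ 0.78

ΣQ_DR = 402.6 m³/s; V = ΣQ_DR·Δt = 1.449 × 10^6 m³.
Runoff depth d = V / A = 31.10 mm.
C = d / P = 31.10 / 39.9 = 0.78.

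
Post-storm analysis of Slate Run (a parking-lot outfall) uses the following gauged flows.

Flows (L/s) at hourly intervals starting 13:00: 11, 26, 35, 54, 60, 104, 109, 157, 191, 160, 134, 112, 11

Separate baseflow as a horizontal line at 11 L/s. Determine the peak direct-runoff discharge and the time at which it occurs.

Subtracting baseflow gives direct-runoff ordinates: 0.0, 15.0, 24.0, 43.0, 49.0, 93.0, 98.0, 146.0, 180.0, 149.0, 123.0, 101.0, 0.0 L/s.
The maximum is 180.0 L/s, occurring at the reading for t = 21:00.

Q_p = 180.0 L/s at t = 21:00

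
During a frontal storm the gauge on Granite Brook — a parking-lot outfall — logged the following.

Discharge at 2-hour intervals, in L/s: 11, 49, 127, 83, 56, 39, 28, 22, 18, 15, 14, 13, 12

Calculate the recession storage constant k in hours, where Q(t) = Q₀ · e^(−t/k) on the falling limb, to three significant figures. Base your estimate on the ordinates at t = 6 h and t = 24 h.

On the falling limb, Q drops from 83 to 12 L/s between t = 6 h and t = 24 h (Δt = 18 h).
k = −Δt / ln(Q₂/Q₁) = −18 / ln(12/83) = 9.31 h.

k ≈ 9.31 h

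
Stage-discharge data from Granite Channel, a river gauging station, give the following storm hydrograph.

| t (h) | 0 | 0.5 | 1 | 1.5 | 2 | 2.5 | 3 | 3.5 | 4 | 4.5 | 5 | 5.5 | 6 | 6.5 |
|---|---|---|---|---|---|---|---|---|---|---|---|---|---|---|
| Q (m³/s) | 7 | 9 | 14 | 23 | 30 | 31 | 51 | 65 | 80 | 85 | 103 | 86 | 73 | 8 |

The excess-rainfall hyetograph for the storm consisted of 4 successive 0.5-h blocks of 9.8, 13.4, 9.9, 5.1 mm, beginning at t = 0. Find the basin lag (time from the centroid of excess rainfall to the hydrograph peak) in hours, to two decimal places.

t_L ≈ 4.12 h

Centroid of excess rainfall: t_c = Σ P_i·t̄_i / ΣP_i = 0.8848 h (block centres at 0.25, 0.75, 1.25, 1.75 h).
Hydrograph peak occurs at t = 5 h, so basin lag t_L = 5 − 0.8848 = 4.12 h.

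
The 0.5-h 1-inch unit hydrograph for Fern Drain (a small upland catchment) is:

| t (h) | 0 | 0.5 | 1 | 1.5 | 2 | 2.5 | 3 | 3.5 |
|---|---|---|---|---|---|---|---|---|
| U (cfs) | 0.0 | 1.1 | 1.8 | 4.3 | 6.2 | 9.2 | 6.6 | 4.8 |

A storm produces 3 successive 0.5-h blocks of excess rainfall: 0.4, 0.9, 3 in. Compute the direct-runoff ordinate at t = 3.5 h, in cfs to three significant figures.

By discrete convolution, Q_j = Σ (P_i / 1 in) · U_{j−i}.
At t = 3.5 h (j=7): Q = (0.4/1)·4.8 + (0.9/1)·6.6 + (3/1)·9.2 = 35.5 cfs.

Q ≈ 35.5 cfs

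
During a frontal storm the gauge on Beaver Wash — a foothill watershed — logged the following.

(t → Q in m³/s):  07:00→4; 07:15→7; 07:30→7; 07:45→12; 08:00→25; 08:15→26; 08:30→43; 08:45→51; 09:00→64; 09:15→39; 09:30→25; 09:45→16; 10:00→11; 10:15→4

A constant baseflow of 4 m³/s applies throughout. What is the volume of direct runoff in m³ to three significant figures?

V ≈ 2.50 × 10^5 m³

Direct-runoff ordinates (Q − Q_b): 0.0, 3.0, 3.0, 8.0, 21.0, 22.0, 39.0, 47.0, 60.0, 35.0, 21.0, 12.0, 7.0, 0.0 m³/s.
ΣQ_DR = 278.0 m³/s.
With Δt = 0.25 h = 900 s, V = ΣQ_DR · Δt = 278.0 × 900 = 2.50 × 10^5 m³.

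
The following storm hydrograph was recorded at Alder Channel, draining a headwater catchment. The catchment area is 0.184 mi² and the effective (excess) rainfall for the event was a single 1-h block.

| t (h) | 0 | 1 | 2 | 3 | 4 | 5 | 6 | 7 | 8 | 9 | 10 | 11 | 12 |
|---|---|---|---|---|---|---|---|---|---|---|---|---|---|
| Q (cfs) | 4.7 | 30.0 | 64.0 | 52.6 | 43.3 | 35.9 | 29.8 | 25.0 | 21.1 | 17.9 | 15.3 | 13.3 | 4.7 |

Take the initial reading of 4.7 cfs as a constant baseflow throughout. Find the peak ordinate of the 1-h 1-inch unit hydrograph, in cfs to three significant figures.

Direct runoff: 0.0, 25.3, 59.3, 47.9, 38.6, 31.2, 25.1, 20.3, 16.4, 13.2, 10.6, 8.6, 0.0 cfs; ΣQ_DR = 296.5 cfs, peak = 59.3 cfs.
Runoff depth d = ΣQ_DR·Δt / A = 296.5 × 3600 / (0.184 mi²) = 2.497 in.
The 1-inch UH is the DRH scaled by (1 in)/d, so U_p = 59.3 × 1/2.497 = 23.7 cfs.

U_p ≈ 23.7 cfs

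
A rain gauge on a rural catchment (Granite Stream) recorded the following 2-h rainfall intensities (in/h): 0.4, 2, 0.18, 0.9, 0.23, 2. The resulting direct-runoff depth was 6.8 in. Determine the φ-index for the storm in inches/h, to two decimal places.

Only the 3 blocks with intensity above φ contribute runoff: 2, 0.9, 2 in/h.
Σ(I−φ)·Δt = d  ⇒  (2+0.9+2 − 3φ)·2 = 6.8
φ = (4.900 − 6.8/2) / 3 = 0.50 in/h.

φ ≈ 0.50 in/h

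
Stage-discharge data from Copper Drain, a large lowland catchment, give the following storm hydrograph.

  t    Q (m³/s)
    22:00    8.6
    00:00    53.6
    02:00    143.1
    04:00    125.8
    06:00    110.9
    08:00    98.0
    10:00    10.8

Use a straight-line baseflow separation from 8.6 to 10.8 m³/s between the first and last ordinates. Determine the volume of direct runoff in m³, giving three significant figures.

Direct-runoff ordinates (Q − Q_b): 0.00, 44.63, 133.77, 116.10, 100.83, 87.57, 0.00 m³/s.
ΣQ_DR = 482.9 m³/s.
With Δt = 2 h = 7200 s, V = ΣQ_DR · Δt = 482.9 × 7200 = 3.48 × 10^6 m³.

V ≈ 3.48 × 10^6 m³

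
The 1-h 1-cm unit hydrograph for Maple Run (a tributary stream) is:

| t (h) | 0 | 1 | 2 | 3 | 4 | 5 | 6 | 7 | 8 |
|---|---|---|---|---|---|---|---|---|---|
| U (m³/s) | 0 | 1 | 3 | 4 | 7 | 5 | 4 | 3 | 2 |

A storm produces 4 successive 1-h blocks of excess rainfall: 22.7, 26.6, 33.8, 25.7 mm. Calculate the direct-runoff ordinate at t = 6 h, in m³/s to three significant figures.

Q ≈ 56.3 m³/s

By discrete convolution, Q_j = Σ (P_i / 10 mm) · U_{j−i}.
At t = 6 h (j=6): Q = (22.7/10)·4 + (26.6/10)·5 + (33.8/10)·7 + (25.7/10)·4 = 56.3 m³/s.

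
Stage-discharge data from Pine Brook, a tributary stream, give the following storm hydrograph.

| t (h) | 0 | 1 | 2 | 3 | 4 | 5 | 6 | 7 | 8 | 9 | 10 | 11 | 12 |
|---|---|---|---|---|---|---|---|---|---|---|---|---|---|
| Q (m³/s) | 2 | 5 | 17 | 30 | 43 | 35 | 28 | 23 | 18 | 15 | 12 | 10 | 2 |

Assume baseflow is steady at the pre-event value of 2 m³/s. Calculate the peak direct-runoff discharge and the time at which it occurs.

Q_p = 41.0 m³/s at t = 4 h

Subtracting baseflow gives direct-runoff ordinates: 0.0, 3.0, 15.0, 28.0, 41.0, 33.0, 26.0, 21.0, 16.0, 13.0, 10.0, 8.0, 0.0 m³/s.
The maximum is 41.0 m³/s, occurring at the reading for t = 4 h.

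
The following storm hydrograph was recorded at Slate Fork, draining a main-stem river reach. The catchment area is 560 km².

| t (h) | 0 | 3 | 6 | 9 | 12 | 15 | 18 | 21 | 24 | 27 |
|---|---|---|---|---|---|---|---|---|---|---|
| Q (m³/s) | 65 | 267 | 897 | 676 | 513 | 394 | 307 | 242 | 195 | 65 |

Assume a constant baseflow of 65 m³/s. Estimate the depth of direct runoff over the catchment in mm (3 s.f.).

d ≈ 57.3 mm

Direct runoff: 0.0, 202.0, 832.0, 611.0, 448.0, 329.0, 242.0, 177.0, 130.0, 0.0 m³/s; ΣQ_DR = 2971 m³/s.
V = ΣQ_DR · Δt = 2971 × 10800 s = 3.209 × 10^7 m³.
Over A = 560 km², depth = V / A = 57.3 mm.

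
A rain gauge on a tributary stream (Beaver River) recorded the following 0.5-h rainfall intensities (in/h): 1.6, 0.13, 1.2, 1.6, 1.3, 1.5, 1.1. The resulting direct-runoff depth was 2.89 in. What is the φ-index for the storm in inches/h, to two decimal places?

Only the 6 blocks with intensity above φ contribute runoff: 1.6, 1.2, 1.6, 1.3, 1.5, 1.1 in/h.
Σ(I−φ)·Δt = d  ⇒  (1.6+1.2+1.6+1.3+1.5+1.1 − 6φ)·0.5 = 2.89
φ = (8.300 − 2.89/0.5) / 6 = 0.42 in/h.

φ ≈ 0.42 in/h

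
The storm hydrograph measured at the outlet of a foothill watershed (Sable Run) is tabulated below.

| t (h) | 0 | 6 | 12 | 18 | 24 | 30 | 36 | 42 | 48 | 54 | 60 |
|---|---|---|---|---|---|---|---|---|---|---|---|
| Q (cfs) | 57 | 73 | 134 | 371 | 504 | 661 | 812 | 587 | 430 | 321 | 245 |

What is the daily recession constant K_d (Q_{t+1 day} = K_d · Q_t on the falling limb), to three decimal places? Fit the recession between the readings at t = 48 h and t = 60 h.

Between t = 48 h and t = 60 h the flow falls from 430 to 245 cfs over 2×6 h = 12 h.
Per-interval ratio K = (245/430)^(1/2) = 0.7548; K_d = K^(24/6) = 0.325.

K_d ≈ 0.325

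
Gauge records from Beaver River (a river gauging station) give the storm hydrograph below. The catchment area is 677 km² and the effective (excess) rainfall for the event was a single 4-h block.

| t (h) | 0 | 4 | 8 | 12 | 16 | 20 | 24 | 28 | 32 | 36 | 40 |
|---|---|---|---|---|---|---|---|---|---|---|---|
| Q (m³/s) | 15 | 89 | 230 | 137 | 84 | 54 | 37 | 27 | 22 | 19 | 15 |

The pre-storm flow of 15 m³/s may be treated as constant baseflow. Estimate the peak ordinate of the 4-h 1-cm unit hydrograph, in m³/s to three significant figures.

Direct runoff: 0.0, 74.0, 215.0, 122.0, 69.0, 39.0, 22.0, 12.0, 7.0, 4.0, 0.0 m³/s; ΣQ_DR = 564.0 m³/s, peak = 215.0 m³/s.
Runoff depth d = ΣQ_DR·Δt / A = 564.0 × 14400 / (677 km²) = 12.00 mm.
The 1-cm UH is the DRH scaled by (10 mm)/d, so U_p = 215.0 × 10/12.00 = 179 m³/s.

U_p ≈ 179 m³/s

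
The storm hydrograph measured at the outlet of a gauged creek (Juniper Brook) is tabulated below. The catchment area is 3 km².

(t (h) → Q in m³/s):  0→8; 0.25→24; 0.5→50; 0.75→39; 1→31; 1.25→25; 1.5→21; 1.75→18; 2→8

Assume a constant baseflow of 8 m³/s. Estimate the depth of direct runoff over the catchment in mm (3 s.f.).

d ≈ 45.6 mm

Direct runoff: 0.0, 16.0, 42.0, 31.0, 23.0, 17.0, 13.0, 10.0, 0.0 m³/s; ΣQ_DR = 152.0 m³/s.
V = ΣQ_DR · Δt = 152.0 × 900 s = 1.368 × 10^5 m³.
Over A = 3 km², depth = V / A = 45.6 mm.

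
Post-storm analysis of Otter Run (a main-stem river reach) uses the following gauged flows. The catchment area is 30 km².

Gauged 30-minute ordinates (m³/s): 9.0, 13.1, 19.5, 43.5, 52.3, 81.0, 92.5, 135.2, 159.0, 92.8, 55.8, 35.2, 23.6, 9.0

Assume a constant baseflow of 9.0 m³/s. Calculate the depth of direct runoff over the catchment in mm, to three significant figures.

Direct runoff: 0.0, 4.1, 10.5, 34.5, 43.3, 72.0, 83.5, 126.2, 150.0, 83.8, 46.8, 26.2, 14.6, 0.0 m³/s; ΣQ_DR = 695.5 m³/s.
V = ΣQ_DR · Δt = 695.5 × 1800 s = 1.252 × 10^6 m³.
Over A = 30 km², depth = V / A = 41.7 mm.

d ≈ 41.7 mm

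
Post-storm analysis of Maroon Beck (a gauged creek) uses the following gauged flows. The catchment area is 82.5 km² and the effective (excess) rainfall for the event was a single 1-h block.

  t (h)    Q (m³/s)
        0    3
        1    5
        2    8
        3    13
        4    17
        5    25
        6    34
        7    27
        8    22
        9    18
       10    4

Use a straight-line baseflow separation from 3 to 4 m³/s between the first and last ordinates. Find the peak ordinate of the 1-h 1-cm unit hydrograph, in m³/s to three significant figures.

Direct runoff: 0.00, 1.90, 4.80, 9.70, 13.60, 21.50, 30.40, 23.30, 18.20, 14.10, 0.00 m³/s; ΣQ_DR = 137.5 m³/s, peak = 30.40 m³/s.
Runoff depth d = ΣQ_DR·Δt / A = 137.5 × 3600 / (82.5 km²) = 6.000 mm.
The 1-cm UH is the DRH scaled by (10 mm)/d, so U_p = 30.40 × 10/6.000 = 50.7 m³/s.

U_p ≈ 50.7 m³/s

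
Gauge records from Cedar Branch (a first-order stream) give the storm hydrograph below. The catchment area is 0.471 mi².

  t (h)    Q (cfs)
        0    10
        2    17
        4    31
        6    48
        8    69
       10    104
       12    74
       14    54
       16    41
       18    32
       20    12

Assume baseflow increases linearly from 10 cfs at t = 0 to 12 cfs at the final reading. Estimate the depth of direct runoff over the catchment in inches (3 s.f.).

d ≈ 2.44 in

Direct runoff: 0.00, 6.80, 20.60, 37.40, 58.20, 93.00, 62.80, 42.60, 29.40, 20.20, 0.00 cfs; ΣQ_DR = 371.0 cfs.
V = ΣQ_DR · Δt = 371.0 × 7200 s = 2.671 × 10^6 ft³.
Over A = 0.471 mi², depth = V / A = 2.44 in.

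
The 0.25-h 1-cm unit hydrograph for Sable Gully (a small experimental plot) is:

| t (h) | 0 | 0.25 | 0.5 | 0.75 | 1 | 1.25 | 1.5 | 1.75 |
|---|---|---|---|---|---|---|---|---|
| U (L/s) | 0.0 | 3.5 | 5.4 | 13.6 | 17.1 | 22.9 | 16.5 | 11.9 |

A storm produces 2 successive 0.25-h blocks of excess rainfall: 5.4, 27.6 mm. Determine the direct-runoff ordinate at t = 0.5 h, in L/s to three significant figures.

By discrete convolution, Q_j = Σ (P_i / 10 mm) · U_{j−i}.
At t = 0.5 h (j=2): Q = (5.4/10)·5.4 + (27.6/10)·3.5 = 12.6 L/s.

Q ≈ 12.6 L/s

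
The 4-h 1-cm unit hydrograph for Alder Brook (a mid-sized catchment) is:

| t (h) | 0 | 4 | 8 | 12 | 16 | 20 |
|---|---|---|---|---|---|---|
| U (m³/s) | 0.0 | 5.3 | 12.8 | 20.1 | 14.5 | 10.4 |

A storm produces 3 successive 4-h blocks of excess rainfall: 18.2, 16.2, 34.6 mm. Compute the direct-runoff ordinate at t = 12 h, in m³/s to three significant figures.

By discrete convolution, Q_j = Σ (P_i / 10 mm) · U_{j−i}.
At t = 12 h (j=3): Q = (18.2/10)·20.1 + (16.2/10)·12.8 + (34.6/10)·5.3 = 75.7 m³/s.

Q ≈ 75.7 m³/s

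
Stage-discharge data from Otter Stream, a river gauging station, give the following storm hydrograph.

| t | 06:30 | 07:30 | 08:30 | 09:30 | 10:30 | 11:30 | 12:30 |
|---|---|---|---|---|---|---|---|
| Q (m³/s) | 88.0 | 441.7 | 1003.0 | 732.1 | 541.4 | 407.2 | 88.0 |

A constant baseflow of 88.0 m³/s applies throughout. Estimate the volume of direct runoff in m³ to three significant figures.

V ≈ 9.67 × 10^6 m³

Direct-runoff ordinates (Q − Q_b): 0.0, 353.7, 915.0, 644.1, 453.4, 319.2, 0.0 m³/s.
ΣQ_DR = 2685 m³/s.
With Δt = 1 h = 3600 s, V = ΣQ_DR · Δt = 2685 × 3600 = 9.67 × 10^6 m³.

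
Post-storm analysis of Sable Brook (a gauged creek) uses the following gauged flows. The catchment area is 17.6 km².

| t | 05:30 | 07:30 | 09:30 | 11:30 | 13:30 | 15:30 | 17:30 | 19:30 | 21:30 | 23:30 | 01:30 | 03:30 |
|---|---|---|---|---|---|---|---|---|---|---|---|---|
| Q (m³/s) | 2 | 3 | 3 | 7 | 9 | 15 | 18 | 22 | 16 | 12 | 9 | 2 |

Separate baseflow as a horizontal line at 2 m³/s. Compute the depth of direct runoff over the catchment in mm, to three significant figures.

Direct runoff: 0.0, 1.0, 1.0, 5.0, 7.0, 13.0, 16.0, 20.0, 14.0, 10.0, 7.0, 0.0 m³/s; ΣQ_DR = 94.00 m³/s.
V = ΣQ_DR · Δt = 94.00 × 7200 s = 6.768 × 10^5 m³.
Over A = 17.6 km², depth = V / A = 38.5 mm.

d ≈ 38.5 mm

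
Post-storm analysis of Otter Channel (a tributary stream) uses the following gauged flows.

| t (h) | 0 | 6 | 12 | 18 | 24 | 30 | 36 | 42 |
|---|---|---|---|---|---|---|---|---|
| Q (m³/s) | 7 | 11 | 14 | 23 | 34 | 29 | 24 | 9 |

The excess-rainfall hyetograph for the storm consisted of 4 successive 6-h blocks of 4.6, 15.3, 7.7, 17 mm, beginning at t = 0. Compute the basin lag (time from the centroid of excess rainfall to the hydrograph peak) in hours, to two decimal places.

Centroid of excess rainfall: t_c = Σ P_i·t̄_i / ΣP_i = 13.9910 h (block centres at 3, 9, 15, 21 h).
Hydrograph peak occurs at t = 24 h, so basin lag t_L = 24 − 13.9910 = 10.01 h.

t_L ≈ 10.01 h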